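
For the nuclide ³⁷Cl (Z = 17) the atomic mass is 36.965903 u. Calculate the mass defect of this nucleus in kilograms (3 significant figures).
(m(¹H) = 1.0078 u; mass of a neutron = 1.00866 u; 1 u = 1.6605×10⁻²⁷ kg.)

Σm = 17·m(¹H) + 20·m_n = 17.1326 + 20.17320 = 37.30580 u
Mass defect Δm = 37.30580 − 36.965903 = 0.339897 u
In SI units: 0.339897 u × 1.6605×10⁻²⁷ kg/u = 5.6440e-28 kg

5.64e-28 kg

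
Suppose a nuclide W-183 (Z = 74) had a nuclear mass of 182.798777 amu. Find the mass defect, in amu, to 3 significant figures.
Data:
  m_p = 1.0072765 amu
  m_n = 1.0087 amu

The nucleus contains 74 protons and 183 − 74 = 109 neutrons.
Total constituent mass: 74 × 1.0072765 + 109 × 1.0087 = 184.4867610 amu
Mass defect Δm = 184.4867610 − 182.798777 = 1.6879840 amu

1.69 amu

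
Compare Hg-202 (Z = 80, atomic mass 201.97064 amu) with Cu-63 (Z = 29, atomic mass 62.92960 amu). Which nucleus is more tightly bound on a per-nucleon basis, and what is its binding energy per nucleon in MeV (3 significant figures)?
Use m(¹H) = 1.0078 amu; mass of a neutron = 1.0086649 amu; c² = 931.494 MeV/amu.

Hg-202: Σm = 80(1.0078) + 122(1.0086649) = 203.6811178 amu; Δm = 1.7104778 amu; E_B = 1593.3 MeV; E_B/A = 7.888 MeV
Cu-63: Σm = 29(1.0078) + 34(1.0086649) = 63.5208066 amu; Δm = 0.5912066 amu; E_B = 550.71 MeV; E_B/A = 8.741 MeV
Cu-63 has the higher binding energy per nucleon, so it is the more tightly bound nucleus.

Cu-63; 8.74 MeV/nucleon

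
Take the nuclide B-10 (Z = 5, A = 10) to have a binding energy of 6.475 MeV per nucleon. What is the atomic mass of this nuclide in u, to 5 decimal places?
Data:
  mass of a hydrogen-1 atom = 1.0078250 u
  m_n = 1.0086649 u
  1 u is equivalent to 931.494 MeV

Total binding energy = 10 × 6.475 = 64.750 MeV
Mass defect = 64.750 MeV / (931.494 MeV/u) = 0.0695120 u
Constituent mass = 5(1.0078250) + 5(1.0086649) = 10.0824495 u
Atomic mass = 10.0824495 − 0.0695120 = 10.0129375 u ≈ 10.01294 u (to 5 decimal places)

10.01294 u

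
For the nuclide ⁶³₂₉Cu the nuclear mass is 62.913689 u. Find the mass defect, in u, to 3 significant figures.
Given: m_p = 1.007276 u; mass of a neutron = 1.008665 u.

The nucleus contains 29 protons and 63 − 29 = 34 neutrons.
Σm = 29·m_p + 34·m_n = 29.211004 + 34.294610 = 63.505614 u
Mass defect Δm = 63.505614 − 62.913689 = 0.591925 u

0.592 u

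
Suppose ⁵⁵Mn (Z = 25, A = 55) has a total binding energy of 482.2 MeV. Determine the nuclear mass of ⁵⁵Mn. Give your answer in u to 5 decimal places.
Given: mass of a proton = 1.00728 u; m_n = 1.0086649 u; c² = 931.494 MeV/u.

54.92428 u

Mass defect = 482.2 MeV / (931.494 MeV/u) = 0.5176630 u
Constituent mass = 25(1.00728) + 30(1.0086649) = 55.4419470 u
Nuclear mass = 55.4419470 − 0.5176630 = 54.9242840 u ≈ 54.92428 u (to 5 decimal places)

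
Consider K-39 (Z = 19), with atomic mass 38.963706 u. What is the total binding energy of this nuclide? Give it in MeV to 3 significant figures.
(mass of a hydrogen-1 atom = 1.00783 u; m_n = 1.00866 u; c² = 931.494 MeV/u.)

334 MeV

Σm = 19·m(¹H) + 20·m_n = 19.14877 + 20.17320 = 39.32197 u
Δm = 39.32197 − 38.963706 = 0.358264 u
Converting to energy: 0.358264 u × 931.494 MeV/u = 333.721 MeV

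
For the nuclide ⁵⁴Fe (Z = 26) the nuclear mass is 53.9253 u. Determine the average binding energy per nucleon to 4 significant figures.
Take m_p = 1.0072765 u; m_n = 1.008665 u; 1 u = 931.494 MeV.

8.737 MeV/nucleon

Total constituent mass: 26 × 1.0072765 + 28 × 1.008665 = 54.4318090 u
Δm = 54.4318090 − 53.9253 = 0.5065090 u
Converting to energy: 0.5065090 u × 931.494 MeV/u = 471.810 MeV
Dividing by A = 54 gives 8.737 MeV per nucleon.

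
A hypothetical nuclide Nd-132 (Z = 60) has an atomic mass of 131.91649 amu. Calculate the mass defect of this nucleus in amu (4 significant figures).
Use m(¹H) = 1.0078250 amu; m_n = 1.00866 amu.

Σm = 60·m(¹H) + 72·m_n = 60.4695000 + 72.62352 = 133.0930200 amu
Δm = 133.0930200 − 131.91649 = 1.1765300 amu

1.177 amu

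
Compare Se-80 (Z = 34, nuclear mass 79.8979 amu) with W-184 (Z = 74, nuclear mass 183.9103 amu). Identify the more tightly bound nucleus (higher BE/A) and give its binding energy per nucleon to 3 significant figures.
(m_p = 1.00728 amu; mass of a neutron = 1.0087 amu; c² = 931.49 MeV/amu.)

Se-80; 8.73 MeV/nucleon

Se-80: Σm = 34(1.00728) + 46(1.0087) = 80.64772 amu; Δm = 0.74982 amu; E_B = 698.45 MeV; E_B/A = 8.731 MeV
W-184: Σm = 74(1.00728) + 110(1.0087) = 185.49572 amu; Δm = 1.58542 amu; E_B = 1476.8 MeV; E_B/A = 8.026 MeV
Se-80 has the higher binding energy per nucleon, so it is the more tightly bound nucleus.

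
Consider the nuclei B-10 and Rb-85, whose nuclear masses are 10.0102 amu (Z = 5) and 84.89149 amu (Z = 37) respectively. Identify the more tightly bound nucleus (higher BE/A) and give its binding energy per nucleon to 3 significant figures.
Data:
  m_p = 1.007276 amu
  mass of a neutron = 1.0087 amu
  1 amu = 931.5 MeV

Rb-85; 8.72 MeV/nucleon

B-10: Σm = 5(1.007276) + 5(1.0087) = 10.079880 amu; Δm = 0.069680 amu; E_B = 64.907 MeV; E_B/A = 6.491 MeV
Rb-85: Σm = 37(1.007276) + 48(1.0087) = 85.686812 amu; Δm = 0.795322 amu; E_B = 740.84 MeV; E_B/A = 8.716 MeV
Rb-85 has the higher binding energy per nucleon, so it is the more tightly bound nucleus.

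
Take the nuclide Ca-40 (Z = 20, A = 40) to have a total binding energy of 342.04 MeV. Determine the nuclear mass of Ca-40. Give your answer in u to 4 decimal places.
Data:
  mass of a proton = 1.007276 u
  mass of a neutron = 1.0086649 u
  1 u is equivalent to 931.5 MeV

Mass defect = 342.04 MeV / (931.5 MeV/u) = 0.367193 u
Constituent mass = 20(1.007276) + 20(1.0086649) = 40.3188180 u
Nuclear mass = 40.3188180 − 0.367193 = 39.9516250 u ≈ 39.9516 u (to 4 decimal places)

39.9516 u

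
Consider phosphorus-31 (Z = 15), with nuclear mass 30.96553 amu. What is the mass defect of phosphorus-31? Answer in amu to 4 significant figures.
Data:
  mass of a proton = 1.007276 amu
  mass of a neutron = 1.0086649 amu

Z = 15, so N = A − Z = 31 − 15 = 16.
Σm = 15·m_p + 16·m_n = 15.109140 + 16.1386384 = 31.2477784 amu
Mass defect Δm = 31.2477784 − 30.96553 = 0.2822484 amu

0.2822 amu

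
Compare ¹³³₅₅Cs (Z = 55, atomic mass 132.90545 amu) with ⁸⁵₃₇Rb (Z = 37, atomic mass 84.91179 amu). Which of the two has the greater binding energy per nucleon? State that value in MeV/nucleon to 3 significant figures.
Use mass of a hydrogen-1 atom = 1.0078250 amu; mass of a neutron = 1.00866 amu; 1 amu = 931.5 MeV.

¹³³₅₅Cs: Σm = 55(1.0078250) + 78(1.00866) = 134.1058550 amu; Δm = 1.2004050 amu; E_B = 1118.18 MeV; E_B/A = 8.407 MeV
⁸⁵₃₇Rb: Σm = 37(1.0078250) + 48(1.00866) = 85.7052050 amu; Δm = 0.7934150 amu; E_B = 739.07 MeV; E_B/A = 8.6949 MeV
⁸⁵₃₇Rb has the higher binding energy per nucleon, so it is the more tightly bound nucleus.

⁸⁵₃₇Rb; 8.69 MeV/nucleon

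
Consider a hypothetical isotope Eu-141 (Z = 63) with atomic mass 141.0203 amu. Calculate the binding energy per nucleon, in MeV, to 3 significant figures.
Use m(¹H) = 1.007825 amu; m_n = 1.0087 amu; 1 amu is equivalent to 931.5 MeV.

7.61 MeV/nucleon

Total constituent mass: 63 × 1.007825 + 78 × 1.0087 = 142.171575 amu
The mass defect is 142.171575 − 141.0203 = 1.151275 amu.
Converting to energy: 1.151275 amu × 931.5 MeV/amu = 1072.41 MeV
BE/A = 1072.41 MeV / 141 = 7.606 MeV/nucleon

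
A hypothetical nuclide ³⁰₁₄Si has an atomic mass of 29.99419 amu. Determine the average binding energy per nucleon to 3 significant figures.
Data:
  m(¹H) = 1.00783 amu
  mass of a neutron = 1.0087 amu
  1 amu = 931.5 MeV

7.91 MeV/nucleon

The nucleus contains 14 protons and 30 − 14 = 16 neutrons.
Σm = 14·m(¹H) + 16·m_n = 14.10962 + 16.1392 = 30.24882 amu
Δm = 30.24882 − 29.99419 = 0.25463 amu
E_B = 0.25463 × 931.5 = 237.188 MeV
BE/A = 237.188 MeV / 30 = 7.906 MeV/nucleon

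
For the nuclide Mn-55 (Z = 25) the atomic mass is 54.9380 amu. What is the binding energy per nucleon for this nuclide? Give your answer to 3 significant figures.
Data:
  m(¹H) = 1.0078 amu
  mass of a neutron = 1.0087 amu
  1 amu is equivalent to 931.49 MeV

8.77 MeV/nucleon

Z = 25, so N = A − Z = 55 − 25 = 30.
Mass of separated nucleons = 25(1.0078) + 30(1.0087) = 25.1950 + 30.2610 = 55.4560 amu
Δm = 55.4560 − 54.9380 = 0.5180 amu
Binding energy = Δm·c² = 0.5180 × 931.49 MeV/amu = 482.512 MeV
Dividing by A = 55 gives 8.773 MeV per nucleon.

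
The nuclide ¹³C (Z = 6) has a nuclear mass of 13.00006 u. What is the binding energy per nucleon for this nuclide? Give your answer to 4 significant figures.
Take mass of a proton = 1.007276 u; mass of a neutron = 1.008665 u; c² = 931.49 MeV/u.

7.470 MeV/nucleon

Mass of separated nucleons = 6(1.007276) + 7(1.008665) = 6.043656 + 7.060655 = 13.104311 u
Δm = 13.104311 − 13.00006 = 0.104251 u
Binding energy = Δm·c² = 0.104251 × 931.49 MeV/u = 97.1088 MeV
Per nucleon: 97.1088 / 13 = 7.470 MeV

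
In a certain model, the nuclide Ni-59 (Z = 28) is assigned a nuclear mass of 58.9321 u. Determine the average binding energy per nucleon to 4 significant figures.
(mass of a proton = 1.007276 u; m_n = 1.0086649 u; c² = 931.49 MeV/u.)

Total constituent mass: 28 × 1.007276 + 31 × 1.0086649 = 59.4723399 u
The mass defect is 59.4723399 − 58.9321 = 0.5402399 u.
Binding energy = Δm·c² = 0.5402399 × 931.49 MeV/u = 503.228 MeV
Dividing by A = 59 gives 8.529 MeV per nucleon.

8.529 MeV/nucleon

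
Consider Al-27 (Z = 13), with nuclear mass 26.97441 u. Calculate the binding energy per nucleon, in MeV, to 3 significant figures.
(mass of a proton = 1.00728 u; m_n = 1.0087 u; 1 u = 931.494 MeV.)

8.35 MeV/nucleon

Mass of separated nucleons = 13(1.00728) + 14(1.0087) = 13.09464 + 14.1218 = 27.21644 u
Mass defect Δm = 27.21644 − 26.97441 = 0.24203 u
E_B = 0.24203 × 931.494 = 225.449 MeV
Dividing by A = 27 gives 8.350 MeV per nucleon.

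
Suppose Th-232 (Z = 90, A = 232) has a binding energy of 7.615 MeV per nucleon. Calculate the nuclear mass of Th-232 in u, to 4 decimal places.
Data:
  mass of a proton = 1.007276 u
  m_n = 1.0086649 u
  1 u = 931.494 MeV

Total binding energy = 232 × 7.615 = 1766.680 MeV
Mass defect = 1766.680 MeV / (931.494 MeV/u) = 1.896609 u
Constituent mass = 90(1.007276) + 142(1.0086649) = 233.8852558 u
Nuclear mass = 233.8852558 − 1.896609 = 231.9886468 u ≈ 231.9886 u (to 4 decimal places)

231.9886 u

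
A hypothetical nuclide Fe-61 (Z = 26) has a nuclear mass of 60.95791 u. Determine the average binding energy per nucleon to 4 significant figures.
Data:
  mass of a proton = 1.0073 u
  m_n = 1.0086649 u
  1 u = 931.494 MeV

Total constituent mass: 26 × 1.0073 + 35 × 1.0086649 = 61.4930715 u
Δm = 61.4930715 − 60.95791 = 0.5351615 u
Binding energy = Δm·c² = 0.5351615 × 931.494 MeV/u = 498.500 MeV
Per nucleon: 498.500 / 61 = 8.172 MeV

8.172 MeV/nucleon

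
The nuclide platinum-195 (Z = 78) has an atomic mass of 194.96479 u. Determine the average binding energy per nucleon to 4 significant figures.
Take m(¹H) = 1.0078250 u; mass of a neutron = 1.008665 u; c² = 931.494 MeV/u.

7.927 MeV/nucleon

With 78 protons and 117 neutrons (A = 195):
Mass of separated nucleons = 78(1.0078250) + 117(1.008665) = 78.6103500 + 118.013805 = 196.6241550 u
The mass defect is 196.6241550 − 194.96479 = 1.6593650 u.
Binding energy = Δm·c² = 1.6593650 × 931.494 MeV/u = 1545.69 MeV
BE/A = 1545.69 MeV / 195 = 7.927 MeV/nucleon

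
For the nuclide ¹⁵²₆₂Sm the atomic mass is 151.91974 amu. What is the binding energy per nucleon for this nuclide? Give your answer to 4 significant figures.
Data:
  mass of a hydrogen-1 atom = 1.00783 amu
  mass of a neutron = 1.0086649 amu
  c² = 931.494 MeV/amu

With 62 protons and 90 neutrons (A = 152):
Total constituent mass: 62 × 1.00783 + 90 × 1.0086649 = 153.2653010 amu
Mass defect Δm = 153.2653010 − 151.91974 = 1.3455610 amu
E_B = 1.3455610 × 931.494 = 1253.38 MeV
Per nucleon: 1253.38 / 152 = 8.246 MeV

8.246 MeV/nucleon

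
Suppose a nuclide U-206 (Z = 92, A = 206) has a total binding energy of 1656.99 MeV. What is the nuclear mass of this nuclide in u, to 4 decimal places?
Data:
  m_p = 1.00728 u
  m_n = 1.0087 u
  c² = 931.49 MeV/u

205.8827 u

Mass defect = 1656.99 MeV / (931.49 MeV/u) = 1.778860 u
Constituent mass = 92(1.00728) + 114(1.0087) = 207.66156 u
Nuclear mass = 207.66156 − 1.778860 = 205.882700 u ≈ 205.8827 u (to 4 decimal places)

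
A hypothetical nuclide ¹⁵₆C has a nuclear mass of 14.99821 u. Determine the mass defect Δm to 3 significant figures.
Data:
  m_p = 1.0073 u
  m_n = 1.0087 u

0.124 u

With 6 protons and 9 neutrons (A = 15):
Mass of separated nucleons = 6(1.0073) + 9(1.0087) = 6.0438 + 9.0783 = 15.1221 u
The mass defect is 15.1221 − 14.99821 = 0.12389 u.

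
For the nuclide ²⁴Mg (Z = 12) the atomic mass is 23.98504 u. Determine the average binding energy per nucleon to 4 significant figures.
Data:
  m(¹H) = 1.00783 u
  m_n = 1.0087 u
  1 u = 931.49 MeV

8.279 MeV/nucleon

The nucleus contains 12 protons and 24 − 12 = 12 neutrons.
Mass of separated nucleons = 12(1.00783) + 12(1.0087) = 12.09396 + 12.1044 = 24.19836 u
Δm = 24.19836 − 23.98504 = 0.21332 u
Binding energy = Δm·c² = 0.21332 × 931.49 MeV/u = 198.705 MeV
BE/A = 198.705 MeV / 24 = 8.279 MeV/nucleon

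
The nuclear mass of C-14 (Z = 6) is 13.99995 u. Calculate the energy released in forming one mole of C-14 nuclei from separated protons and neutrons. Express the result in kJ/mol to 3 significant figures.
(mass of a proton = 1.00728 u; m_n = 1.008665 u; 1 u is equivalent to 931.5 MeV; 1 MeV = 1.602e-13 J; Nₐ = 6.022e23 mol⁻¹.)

1.02e+10 kJ/mol

With 6 protons and 8 neutrons (A = 14):
Σm = 6·m_p + 8·m_n = 6.04368 + 8.069320 = 14.113000 u
The mass defect is 14.113000 − 13.99995 = 0.113050 u.
E_B = 0.113050 × 931.5 = 105.306 MeV
Per nucleus in joules: 105.306 MeV × 1.602e-13 J/MeV = 1.6870e-11 J
Per mole: 1.6870e-11 J × 6.022e23 mol⁻¹ = 1.0159e+13 J/mol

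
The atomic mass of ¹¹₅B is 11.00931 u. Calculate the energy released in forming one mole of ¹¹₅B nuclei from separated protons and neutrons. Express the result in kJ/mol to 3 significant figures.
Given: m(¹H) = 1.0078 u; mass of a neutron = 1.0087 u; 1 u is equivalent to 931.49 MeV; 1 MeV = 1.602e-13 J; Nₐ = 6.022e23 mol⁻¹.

7.36e+09 kJ/mol

With 5 protons and 6 neutrons (A = 11):
Mass of separated nucleons = 5(1.0078) + 6(1.0087) = 5.0390 + 6.0522 = 11.0912 u
Mass defect Δm = 11.0912 − 11.00931 = 0.08189 u
Converting to energy: 0.08189 u × 931.49 MeV/u = 76.2797 MeV
Per nucleus in joules: 76.2797 MeV × 1.602e-13 J/MeV = 1.2220e-11 J
Per mole: 1.2220e-11 J × 6.022e23 mol⁻¹ = 7.3589e+12 J/mol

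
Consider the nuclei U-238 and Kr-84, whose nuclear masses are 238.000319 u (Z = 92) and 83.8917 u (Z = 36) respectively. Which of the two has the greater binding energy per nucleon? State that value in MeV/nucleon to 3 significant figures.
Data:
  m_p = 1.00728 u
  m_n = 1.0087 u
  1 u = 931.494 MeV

U-238: Σm = 92(1.00728) + 146(1.0087) = 239.93996 u; Δm = 1.939641 u; E_B = 1806.76 MeV; E_B/A = 7.591 MeV
Kr-84: Σm = 36(1.00728) + 48(1.0087) = 84.67968 u; Δm = 0.78798 u; E_B = 734.00 MeV; E_B/A = 8.738 MeV
Kr-84 has the higher binding energy per nucleon, so it is the more tightly bound nucleus.

Kr-84; 8.74 MeV/nucleon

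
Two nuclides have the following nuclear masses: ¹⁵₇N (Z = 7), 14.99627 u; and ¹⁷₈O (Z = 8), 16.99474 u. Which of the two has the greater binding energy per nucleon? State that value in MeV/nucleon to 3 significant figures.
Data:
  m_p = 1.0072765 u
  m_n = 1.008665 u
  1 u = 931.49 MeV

¹⁷₈O; 7.75 MeV/nucleon

¹⁵₇N: Σm = 7(1.0072765) + 8(1.008665) = 15.1202555 u; Δm = 0.1239855 u; E_B = 115.49 MeV; E_B/A = 7.699 MeV
¹⁷₈O: Σm = 8(1.0072765) + 9(1.008665) = 17.1361970 u; Δm = 0.1414570 u; E_B = 131.77 MeV; E_B/A = 7.751 MeV
¹⁷₈O has the higher binding energy per nucleon, so it is the more tightly bound nucleus.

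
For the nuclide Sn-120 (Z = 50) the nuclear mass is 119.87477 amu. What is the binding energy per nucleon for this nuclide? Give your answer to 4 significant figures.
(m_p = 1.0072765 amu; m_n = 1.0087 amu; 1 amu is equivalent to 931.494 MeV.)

8.524 MeV/nucleon

With 50 protons and 70 neutrons (A = 120):
Mass of separated nucleons = 50(1.0072765) + 70(1.0087) = 50.3638250 + 70.6090 = 120.9728250 amu
Mass defect Δm = 120.9728250 − 119.87477 = 1.0980550 amu
Binding energy = Δm·c² = 1.0980550 × 931.494 MeV/amu = 1022.83 MeV
Per nucleon: 1022.83 / 120 = 8.524 MeV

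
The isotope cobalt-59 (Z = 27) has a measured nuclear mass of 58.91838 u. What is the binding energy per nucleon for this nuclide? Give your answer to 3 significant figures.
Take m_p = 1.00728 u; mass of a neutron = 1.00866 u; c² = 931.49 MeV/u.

8.77 MeV/nucleon

The nucleus contains 27 protons and 59 − 27 = 32 neutrons.
Total constituent mass: 27 × 1.00728 + 32 × 1.00866 = 59.47368 u
Mass defect Δm = 59.47368 − 58.91838 = 0.55530 u
E_B = 0.55530 × 931.49 = 517.256 MeV
BE/A = 517.256 MeV / 59 = 8.767 MeV/nucleon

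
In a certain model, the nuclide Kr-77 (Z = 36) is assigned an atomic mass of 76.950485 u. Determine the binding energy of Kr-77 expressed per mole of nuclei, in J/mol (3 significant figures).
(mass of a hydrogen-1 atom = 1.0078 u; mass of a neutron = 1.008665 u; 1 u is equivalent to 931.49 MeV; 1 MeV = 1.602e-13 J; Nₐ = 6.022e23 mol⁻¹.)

6.16e+13 J/mol

With 36 protons and 41 neutrons (A = 77):
Total constituent mass: 36 × 1.0078 + 41 × 1.008665 = 77.636065 u
Mass defect Δm = 77.636065 − 76.950485 = 0.685580 u
Converting to energy: 0.685580 u × 931.49 MeV/u = 638.611 MeV
Per nucleus in joules: 638.611 MeV × 1.602e-13 J/MeV = 1.0231e-10 J
Per mole: 1.0231e-10 J × 6.022e23 mol⁻¹ = 6.1611e+13 J/mol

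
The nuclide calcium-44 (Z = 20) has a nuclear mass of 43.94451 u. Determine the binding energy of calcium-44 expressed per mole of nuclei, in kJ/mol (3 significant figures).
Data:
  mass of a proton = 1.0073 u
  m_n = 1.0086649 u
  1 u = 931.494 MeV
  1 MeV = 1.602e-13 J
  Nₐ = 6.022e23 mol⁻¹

Z = 20, so N = A − Z = 44 − 20 = 24.
Σm = 20·m_p + 24·m_n = 20.1460 + 24.2079576 = 44.3539576 u
Δm = 44.3539576 − 43.94451 = 0.4094476 u
E_B = 0.4094476 × 931.494 = 381.398 MeV
Per nucleus in joules: 381.398 MeV × 1.602e-13 J/MeV = 6.1100e-11 J
Per mole: 6.1100e-11 J × 6.022e23 mol⁻¹ = 3.6794e+13 J/mol

3.68e+10 kJ/mol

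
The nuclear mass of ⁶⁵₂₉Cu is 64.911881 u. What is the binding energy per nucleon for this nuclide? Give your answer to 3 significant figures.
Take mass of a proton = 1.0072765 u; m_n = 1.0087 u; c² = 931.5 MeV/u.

Σm = 29·m_p + 36·m_n = 29.2110185 + 36.3132 = 65.5242185 u
The mass defect is 65.5242185 − 64.911881 = 0.6123375 u.
E_B = 0.6123375 × 931.5 = 570.392 MeV
Per nucleon: 570.392 / 65 = 8.775 MeV

8.78 MeV/nucleon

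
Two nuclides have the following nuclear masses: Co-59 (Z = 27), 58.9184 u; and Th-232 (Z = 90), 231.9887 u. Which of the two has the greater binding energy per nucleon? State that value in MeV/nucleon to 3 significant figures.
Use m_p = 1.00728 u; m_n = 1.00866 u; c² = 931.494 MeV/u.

Co-59; 8.77 MeV/nucleon

Co-59: Σm = 27(1.00728) + 32(1.00866) = 59.47368 u; Δm = 0.55528 u; E_B = 517.24 MeV; E_B/A = 8.767 MeV
Th-232: Σm = 90(1.00728) + 142(1.00866) = 233.88492 u; Δm = 1.89622 u; E_B = 1766.3 MeV; E_B/A = 7.613 MeV
Co-59 has the higher binding energy per nucleon, so it is the more tightly bound nucleus.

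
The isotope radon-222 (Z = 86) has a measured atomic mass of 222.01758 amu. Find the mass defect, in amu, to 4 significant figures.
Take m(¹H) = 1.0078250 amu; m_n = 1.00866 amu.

1.833 amu

The nucleus contains 86 protons and 222 − 86 = 136 neutrons.
Σm = 86·m(¹H) + 136·m_n = 86.6729500 + 137.17776 = 223.8507100 amu
Δm = 223.8507100 − 222.01758 = 1.8331300 amu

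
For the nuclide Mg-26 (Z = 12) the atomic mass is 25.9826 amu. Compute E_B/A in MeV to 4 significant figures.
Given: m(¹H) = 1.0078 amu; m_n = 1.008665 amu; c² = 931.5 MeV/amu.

Total constituent mass: 12 × 1.0078 + 14 × 1.008665 = 26.214910 amu
Δm = 26.214910 − 25.9826 = 0.232310 amu
Converting to energy: 0.232310 amu × 931.5 MeV/amu = 216.397 MeV
Dividing by A = 26 gives 8.323 MeV per nucleon.

8.323 MeV/nucleon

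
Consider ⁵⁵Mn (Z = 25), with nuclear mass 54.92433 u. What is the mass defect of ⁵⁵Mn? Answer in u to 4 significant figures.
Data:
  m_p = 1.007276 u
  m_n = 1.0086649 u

0.5175 u

With 25 protons and 30 neutrons (A = 55):
Σm = 25·m_p + 30·m_n = 25.181900 + 30.2599470 = 55.4418470 u
Δm = 55.4418470 − 54.92433 = 0.5175170 u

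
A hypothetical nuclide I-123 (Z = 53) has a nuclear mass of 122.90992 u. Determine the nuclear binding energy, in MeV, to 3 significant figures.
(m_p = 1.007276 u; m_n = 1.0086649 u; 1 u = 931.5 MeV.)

The nucleus contains 53 protons and 123 − 53 = 70 neutrons.
Σm = 53·m_p + 70·m_n = 53.385628 + 70.6065430 = 123.9921710 u
Mass defect Δm = 123.9921710 − 122.90992 = 1.0822510 u
Binding energy = Δm·c² = 1.0822510 × 931.5 MeV/u = 1008.12 MeV

1010 MeV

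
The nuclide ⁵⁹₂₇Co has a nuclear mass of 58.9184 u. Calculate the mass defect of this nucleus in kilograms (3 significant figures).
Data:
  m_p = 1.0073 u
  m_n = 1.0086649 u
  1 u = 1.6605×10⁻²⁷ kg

With 27 protons and 32 neutrons (A = 59):
Σm = 27·m_p + 32·m_n = 27.1971 + 32.2772768 = 59.4743768 u
The mass defect is 59.4743768 − 58.9184 = 0.5559768 u.
In SI units: 0.5559768 u × 1.6605×10⁻²⁷ kg/u = 9.2320e-28 kg

9.23e-28 kg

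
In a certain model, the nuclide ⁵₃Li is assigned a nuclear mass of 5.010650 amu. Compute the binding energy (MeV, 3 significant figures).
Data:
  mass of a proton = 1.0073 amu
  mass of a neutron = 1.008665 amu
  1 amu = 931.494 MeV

26.6 MeV

Total constituent mass: 3 × 1.0073 + 2 × 1.008665 = 5.039230 amu
Mass defect Δm = 5.039230 − 5.010650 = 0.028580 amu
E_B = 0.028580 × 931.494 = 26.6221 MeV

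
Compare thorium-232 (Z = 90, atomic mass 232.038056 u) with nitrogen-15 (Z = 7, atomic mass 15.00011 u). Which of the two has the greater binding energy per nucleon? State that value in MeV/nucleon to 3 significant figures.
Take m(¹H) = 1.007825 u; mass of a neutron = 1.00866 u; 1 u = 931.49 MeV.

thorium-232: Σm = 90(1.007825) + 142(1.00866) = 233.933970 u; Δm = 1.895914 u; E_B = 1766.0 MeV; E_B/A = 7.612 MeV
nitrogen-15: Σm = 7(1.007825) + 8(1.00866) = 15.124055 u; Δm = 0.123945 u; E_B = 115.45 MeV; E_B/A = 7.697 MeV
nitrogen-15 has the higher binding energy per nucleon, so it is the more tightly bound nucleus.

nitrogen-15; 7.70 MeV/nucleon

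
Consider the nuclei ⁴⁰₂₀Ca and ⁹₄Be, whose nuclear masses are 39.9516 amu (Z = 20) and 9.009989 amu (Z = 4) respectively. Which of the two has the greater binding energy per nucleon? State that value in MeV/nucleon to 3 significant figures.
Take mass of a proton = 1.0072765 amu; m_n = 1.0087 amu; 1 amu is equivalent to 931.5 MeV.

⁴⁰₂₀Ca: Σm = 20(1.0072765) + 20(1.0087) = 40.3195300 amu; Δm = 0.3679300 amu; E_B = 342.73 MeV; E_B/A = 8.568 MeV
⁹₄Be: Σm = 4(1.0072765) + 5(1.0087) = 9.0726060 amu; Δm = 0.0626170 amu; E_B = 58.328 MeV; E_B/A = 6.481 MeV
⁴⁰₂₀Ca has the higher binding energy per nucleon, so it is the more tightly bound nucleus.

⁴⁰₂₀Ca; 8.57 MeV/nucleon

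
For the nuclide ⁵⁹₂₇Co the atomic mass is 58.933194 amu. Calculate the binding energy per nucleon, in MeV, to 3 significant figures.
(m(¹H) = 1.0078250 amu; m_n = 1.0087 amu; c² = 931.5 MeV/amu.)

With 27 protons and 32 neutrons (A = 59):
Σm = 27·m(¹H) + 32·m_n = 27.2112750 + 32.2784 = 59.4896750 amu
The mass defect is 59.4896750 − 58.933194 = 0.5564810 amu.
Converting to energy: 0.5564810 amu × 931.5 MeV/amu = 518.362 MeV
Per nucleon: 518.362 / 59 = 8.786 MeV

8.79 MeV/nucleon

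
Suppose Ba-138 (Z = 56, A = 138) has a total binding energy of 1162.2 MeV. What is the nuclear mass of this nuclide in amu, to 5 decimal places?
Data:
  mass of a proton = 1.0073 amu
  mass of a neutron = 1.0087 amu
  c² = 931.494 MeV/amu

Mass defect = 1162.2 MeV / (931.494 MeV/amu) = 1.2476731 amu
Constituent mass = 56(1.0073) + 82(1.0087) = 139.1222 amu
Nuclear mass = 139.1222 − 1.2476731 = 137.8745269 amu ≈ 137.87453 amu (to 5 decimal places)

137.87453 amu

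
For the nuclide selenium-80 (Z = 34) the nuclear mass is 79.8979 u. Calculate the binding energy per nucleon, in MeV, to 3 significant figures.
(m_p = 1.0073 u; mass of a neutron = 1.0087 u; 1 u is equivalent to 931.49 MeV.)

Mass of separated nucleons = 34(1.0073) + 46(1.0087) = 34.2482 + 46.4002 = 80.6484 u
The mass defect is 80.6484 − 79.8979 = 0.7505 u.
Binding energy = Δm·c² = 0.7505 × 931.49 MeV/u = 699.083 MeV
Dividing by A = 80 gives 8.739 MeV per nucleon.

8.74 MeV/nucleon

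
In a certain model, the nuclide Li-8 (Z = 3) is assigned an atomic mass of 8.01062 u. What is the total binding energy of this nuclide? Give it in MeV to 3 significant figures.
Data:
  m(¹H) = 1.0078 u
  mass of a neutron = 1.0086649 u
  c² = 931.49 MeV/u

The nucleus contains 3 protons and 8 − 3 = 5 neutrons.
Mass of separated nucleons = 3(1.0078) + 5(1.0086649) = 3.0234 + 5.0433245 = 8.0667245 u
Mass defect Δm = 8.0667245 − 8.01062 = 0.0561045 u
Converting to energy: 0.0561045 u × 931.49 MeV/u = 52.2608 MeV

52.3 MeV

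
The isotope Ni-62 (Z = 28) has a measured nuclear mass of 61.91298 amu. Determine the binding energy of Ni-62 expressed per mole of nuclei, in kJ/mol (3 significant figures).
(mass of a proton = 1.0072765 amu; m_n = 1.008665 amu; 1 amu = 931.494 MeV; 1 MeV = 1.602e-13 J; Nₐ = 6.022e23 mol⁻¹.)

Total constituent mass: 28 × 1.0072765 + 34 × 1.008665 = 62.4983520 amu
The mass defect is 62.4983520 − 61.91298 = 0.5853720 amu.
Binding energy = Δm·c² = 0.5853720 × 931.494 MeV/amu = 545.271 MeV
Per nucleus in joules: 545.271 MeV × 1.602e-13 J/MeV = 8.7352e-11 J
Per mole: 8.7352e-11 J × 6.022e23 mol⁻¹ = 5.2603e+13 J/mol

5.26e+10 kJ/mol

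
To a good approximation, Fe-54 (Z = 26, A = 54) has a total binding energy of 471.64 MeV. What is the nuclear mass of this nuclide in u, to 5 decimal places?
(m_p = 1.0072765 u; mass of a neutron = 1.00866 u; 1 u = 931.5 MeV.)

53.92535 u

Mass defect = 471.64 MeV / (931.5 MeV/u) = 0.5063231 u
Constituent mass = 26(1.0072765) + 28(1.00866) = 54.4316690 u
Nuclear mass = 54.4316690 − 0.5063231 = 53.9253459 u ≈ 53.92535 u (to 5 decimal places)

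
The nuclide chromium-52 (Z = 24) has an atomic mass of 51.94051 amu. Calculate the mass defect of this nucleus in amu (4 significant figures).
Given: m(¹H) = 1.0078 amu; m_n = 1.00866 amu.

0.4892 amu

Mass of separated nucleons = 24(1.0078) + 28(1.00866) = 24.1872 + 28.24248 = 52.42968 amu
Mass defect Δm = 52.42968 − 51.94051 = 0.48917 amu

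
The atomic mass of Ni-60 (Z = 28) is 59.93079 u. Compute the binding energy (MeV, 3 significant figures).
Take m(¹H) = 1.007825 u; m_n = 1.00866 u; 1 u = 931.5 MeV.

527 MeV

The nucleus contains 28 protons and 60 − 28 = 32 neutrons.
Mass of separated nucleons = 28(1.007825) + 32(1.00866) = 28.219100 + 32.27712 = 60.496220 u
Mass defect Δm = 60.496220 − 59.93079 = 0.565430 u
Binding energy = Δm·c² = 0.565430 × 931.5 MeV/u = 526.698 MeV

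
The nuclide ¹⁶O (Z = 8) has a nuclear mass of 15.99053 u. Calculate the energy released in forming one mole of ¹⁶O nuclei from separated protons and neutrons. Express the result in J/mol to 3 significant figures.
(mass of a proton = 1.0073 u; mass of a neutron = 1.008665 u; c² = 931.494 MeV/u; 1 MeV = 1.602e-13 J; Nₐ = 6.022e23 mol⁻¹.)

Z = 8, so N = A − Z = 16 − 8 = 8.
Mass of separated nucleons = 8(1.0073) + 8(1.008665) = 8.0584 + 8.069320 = 16.127720 u
Δm = 16.127720 − 15.99053 = 0.137190 u
Converting to energy: 0.137190 u × 931.494 MeV/u = 127.792 MeV
Per nucleus in joules: 127.792 MeV × 1.602e-13 J/MeV = 2.0472e-11 J
Per mole: 2.0472e-11 J × 6.022e23 mol⁻¹ = 1.2328e+13 J/mol

1.23e+13 J/mol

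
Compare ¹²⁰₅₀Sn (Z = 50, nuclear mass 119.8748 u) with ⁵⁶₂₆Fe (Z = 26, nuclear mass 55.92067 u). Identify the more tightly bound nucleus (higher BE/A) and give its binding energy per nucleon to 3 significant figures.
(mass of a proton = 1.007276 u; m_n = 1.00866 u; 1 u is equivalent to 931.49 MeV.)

¹²⁰₅₀Sn: Σm = 50(1.007276) + 70(1.00866) = 120.970000 u; Δm = 1.095200 u; E_B = 1020.17 MeV; E_B/A = 8.501 MeV
⁵⁶₂₆Fe: Σm = 26(1.007276) + 30(1.00866) = 56.448976 u; Δm = 0.528306 u; E_B = 492.11 MeV; E_B/A = 8.788 MeV
⁵⁶₂₆Fe has the higher binding energy per nucleon, so it is the more tightly bound nucleus.

⁵⁶₂₆Fe; 8.79 MeV/nucleon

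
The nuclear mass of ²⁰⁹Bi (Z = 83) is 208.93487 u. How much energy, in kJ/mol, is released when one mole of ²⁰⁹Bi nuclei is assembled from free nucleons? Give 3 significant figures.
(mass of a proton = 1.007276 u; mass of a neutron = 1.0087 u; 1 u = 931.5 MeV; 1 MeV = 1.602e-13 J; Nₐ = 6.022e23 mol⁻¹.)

With 83 protons and 126 neutrons (A = 209):
Mass of separated nucleons = 83(1.007276) + 126(1.0087) = 83.603908 + 127.0962 = 210.700108 u
The mass defect is 210.700108 − 208.93487 = 1.765238 u.
Binding energy = Δm·c² = 1.765238 × 931.5 MeV/u = 1644.32 MeV
Per nucleus in joules: 1644.32 MeV × 1.602e-13 J/MeV = 2.6342e-10 J
Per mole: 2.6342e-10 J × 6.022e23 mol⁻¹ = 1.5863e+14 J/mol

1.59e+11 kJ/mol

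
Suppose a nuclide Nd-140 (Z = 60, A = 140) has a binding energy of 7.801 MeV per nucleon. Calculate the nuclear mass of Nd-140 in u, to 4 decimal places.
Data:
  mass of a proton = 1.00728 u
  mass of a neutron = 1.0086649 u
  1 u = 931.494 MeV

139.9575 u

Total binding energy = 140 × 7.801 = 1092.140 MeV
Mass defect = 1092.140 MeV / (931.494 MeV/u) = 1.172461 u
Constituent mass = 60(1.00728) + 80(1.0086649) = 141.1299920 u
Nuclear mass = 141.1299920 − 1.172461 = 139.9575310 u ≈ 139.9575 u (to 4 decimal places)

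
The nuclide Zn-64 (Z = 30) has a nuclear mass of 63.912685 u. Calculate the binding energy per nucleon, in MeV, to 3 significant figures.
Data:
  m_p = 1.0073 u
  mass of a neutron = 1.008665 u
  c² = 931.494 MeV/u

With 30 protons and 34 neutrons (A = 64):
Mass of separated nucleons = 30(1.0073) + 34(1.008665) = 30.2190 + 34.294610 = 64.513610 u
The mass defect is 64.513610 − 63.912685 = 0.600925 u.
E_B = 0.600925 × 931.494 = 559.758 MeV
Per nucleon: 559.758 / 64 = 8.746 MeV

8.75 MeV/nucleon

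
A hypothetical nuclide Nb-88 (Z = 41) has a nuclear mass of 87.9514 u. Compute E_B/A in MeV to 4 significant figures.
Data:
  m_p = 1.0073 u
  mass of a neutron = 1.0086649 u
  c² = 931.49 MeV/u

Total constituent mass: 41 × 1.0073 + 47 × 1.0086649 = 88.7065503 u
Δm = 88.7065503 − 87.9514 = 0.7551503 u
Binding energy = Δm·c² = 0.7551503 × 931.49 MeV/u = 703.415 MeV
BE/A = 703.415 MeV / 88 = 7.993 MeV/nucleon

7.993 MeV/nucleon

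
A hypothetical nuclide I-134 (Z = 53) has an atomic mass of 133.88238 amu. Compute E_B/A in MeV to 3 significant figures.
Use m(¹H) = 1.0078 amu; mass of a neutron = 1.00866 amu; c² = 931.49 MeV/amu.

8.57 MeV/nucleon

Σm = 53·m(¹H) + 81·m_n = 53.4134 + 81.70146 = 135.11486 amu
The mass defect is 135.11486 − 133.88238 = 1.23248 amu.
Binding energy = Δm·c² = 1.23248 × 931.49 MeV/amu = 1148.04 MeV
BE/A = 1148.04 MeV / 134 = 8.567 MeV/nucleon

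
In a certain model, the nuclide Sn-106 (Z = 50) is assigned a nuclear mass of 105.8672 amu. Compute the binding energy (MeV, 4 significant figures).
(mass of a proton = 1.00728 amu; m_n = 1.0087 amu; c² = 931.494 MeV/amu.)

Z = 50, so N = A − Z = 106 − 50 = 56.
Total constituent mass: 50 × 1.00728 + 56 × 1.0087 = 106.85120 amu
The mass defect is 106.85120 − 105.8672 = 0.98400 amu.
Converting to energy: 0.98400 amu × 931.494 MeV/amu = 916.590 MeV

916.6 MeV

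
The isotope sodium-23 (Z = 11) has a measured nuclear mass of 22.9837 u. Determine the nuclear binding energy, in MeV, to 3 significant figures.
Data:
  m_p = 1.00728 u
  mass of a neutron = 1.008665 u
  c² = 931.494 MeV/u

187 MeV

Z = 11, so N = A − Z = 23 − 11 = 12.
Mass of separated nucleons = 11(1.00728) + 12(1.008665) = 11.08008 + 12.103980 = 23.184060 u
Mass defect Δm = 23.184060 − 22.9837 = 0.200360 u
Converting to energy: 0.200360 u × 931.494 MeV/u = 186.634 MeV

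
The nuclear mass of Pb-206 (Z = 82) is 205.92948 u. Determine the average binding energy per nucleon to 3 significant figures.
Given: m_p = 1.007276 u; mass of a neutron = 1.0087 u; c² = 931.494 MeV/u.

Σm = 82·m_p + 124·m_n = 82.596632 + 125.0788 = 207.675432 u
Mass defect Δm = 207.675432 − 205.92948 = 1.745952 u
Converting to energy: 1.745952 u × 931.494 MeV/u = 1626.34 MeV
BE/A = 1626.34 MeV / 206 = 7.8949 MeV/nucleon

7.89 MeV/nucleon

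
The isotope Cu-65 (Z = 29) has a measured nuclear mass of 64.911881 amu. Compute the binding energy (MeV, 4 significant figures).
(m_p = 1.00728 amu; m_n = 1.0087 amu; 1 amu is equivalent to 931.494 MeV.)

570.5 MeV

The nucleus contains 29 protons and 65 − 29 = 36 neutrons.
Total constituent mass: 29 × 1.00728 + 36 × 1.0087 = 65.52432 amu
The mass defect is 65.52432 − 64.911881 = 0.612439 amu.
Binding energy = Δm·c² = 0.612439 × 931.494 MeV/amu = 570.483 MeV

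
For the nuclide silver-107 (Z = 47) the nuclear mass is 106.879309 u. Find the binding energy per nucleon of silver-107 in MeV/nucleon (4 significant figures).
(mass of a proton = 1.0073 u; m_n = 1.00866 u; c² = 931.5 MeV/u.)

8.561 MeV/nucleon

With 47 protons and 60 neutrons (A = 107):
Σm = 47·m_p + 60·m_n = 47.3431 + 60.51960 = 107.86270 u
Δm = 107.86270 − 106.879309 = 0.983391 u
E_B = 0.983391 × 931.5 = 916.029 MeV
Dividing by A = 107 gives 8.561 MeV per nucleon.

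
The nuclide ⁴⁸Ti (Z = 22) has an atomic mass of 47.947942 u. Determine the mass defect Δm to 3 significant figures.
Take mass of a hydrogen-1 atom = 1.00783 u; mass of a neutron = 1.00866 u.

Total constituent mass: 22 × 1.00783 + 26 × 1.00866 = 48.39742 u
The mass defect is 48.39742 − 47.947942 = 0.449478 u.

0.449 u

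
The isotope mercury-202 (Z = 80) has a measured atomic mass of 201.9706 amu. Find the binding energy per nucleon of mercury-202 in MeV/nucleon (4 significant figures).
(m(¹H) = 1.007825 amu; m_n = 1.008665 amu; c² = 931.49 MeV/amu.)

With 80 protons and 122 neutrons (A = 202):
Total constituent mass: 80 × 1.007825 + 122 × 1.008665 = 203.683130 amu
Δm = 203.683130 − 201.9706 = 1.712530 amu
E_B = 1.712530 × 931.49 = 1595.20 MeV
Dividing by A = 202 gives 7.897 MeV per nucleon.

7.897 MeV/nucleon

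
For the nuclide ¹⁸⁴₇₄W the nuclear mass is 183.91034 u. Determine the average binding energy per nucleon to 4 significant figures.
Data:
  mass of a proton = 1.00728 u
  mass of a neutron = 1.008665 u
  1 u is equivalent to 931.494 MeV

Σm = 74·m_p + 110·m_n = 74.53872 + 110.953150 = 185.491870 u
Mass defect Δm = 185.491870 − 183.91034 = 1.581530 u
E_B = 1.581530 × 931.494 = 1473.19 MeV
BE/A = 1473.19 MeV / 184 = 8.006 MeV/nucleon

8.006 MeV/nucleon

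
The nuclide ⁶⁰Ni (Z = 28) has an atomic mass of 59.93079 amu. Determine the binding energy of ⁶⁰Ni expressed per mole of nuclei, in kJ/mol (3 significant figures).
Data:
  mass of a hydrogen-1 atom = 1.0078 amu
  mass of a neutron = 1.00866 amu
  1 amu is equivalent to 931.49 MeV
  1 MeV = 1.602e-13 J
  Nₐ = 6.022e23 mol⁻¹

5.07e+10 kJ/mol

The nucleus contains 28 protons and 60 − 28 = 32 neutrons.
Σm = 28·m(¹H) + 32·m_n = 28.2184 + 32.27712 = 60.49552 amu
Mass defect Δm = 60.49552 − 59.93079 = 0.56473 amu
E_B = 0.56473 × 931.49 = 526.040 MeV
Per nucleus in joules: 526.040 MeV × 1.602e-13 J/MeV = 8.4272e-11 J
Per mole: 8.4272e-11 J × 6.022e23 mol⁻¹ = 5.0749e+13 J/mol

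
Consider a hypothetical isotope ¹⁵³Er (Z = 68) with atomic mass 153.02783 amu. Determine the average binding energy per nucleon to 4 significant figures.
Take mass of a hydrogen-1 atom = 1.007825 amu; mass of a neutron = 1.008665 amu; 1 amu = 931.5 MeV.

Mass of separated nucleons = 68(1.007825) + 85(1.008665) = 68.532100 + 85.736525 = 154.268625 amu
Δm = 154.268625 − 153.02783 = 1.240795 amu
E_B = 1.240795 × 931.5 = 1155.80 MeV
Per nucleon: 1155.80 / 153 = 7.554 MeV

7.554 MeV/nucleon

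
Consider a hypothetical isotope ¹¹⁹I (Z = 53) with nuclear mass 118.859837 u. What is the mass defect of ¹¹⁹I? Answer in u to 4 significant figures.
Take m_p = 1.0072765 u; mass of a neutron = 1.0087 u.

Mass of separated nucleons = 53(1.0072765) + 66(1.0087) = 53.3856545 + 66.5742 = 119.9598545 u
Mass defect Δm = 119.9598545 − 118.859837 = 1.1000175 u

1.100 u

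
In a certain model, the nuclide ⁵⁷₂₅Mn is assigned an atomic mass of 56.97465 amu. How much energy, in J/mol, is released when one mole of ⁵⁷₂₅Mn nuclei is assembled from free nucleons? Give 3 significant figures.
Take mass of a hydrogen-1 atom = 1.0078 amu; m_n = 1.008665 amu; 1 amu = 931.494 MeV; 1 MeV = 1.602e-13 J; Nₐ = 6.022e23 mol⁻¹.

With 25 protons and 32 neutrons (A = 57):
Total constituent mass: 25 × 1.0078 + 32 × 1.008665 = 57.472280 amu
Δm = 57.472280 − 56.97465 = 0.497630 amu
E_B = 0.497630 × 931.494 = 463.539 MeV
Per nucleus in joules: 463.539 MeV × 1.602e-13 J/MeV = 7.4259e-11 J
Per mole: 7.4259e-11 J × 6.022e23 mol⁻¹ = 4.4719e+13 J/mol

4.47e+13 J/mol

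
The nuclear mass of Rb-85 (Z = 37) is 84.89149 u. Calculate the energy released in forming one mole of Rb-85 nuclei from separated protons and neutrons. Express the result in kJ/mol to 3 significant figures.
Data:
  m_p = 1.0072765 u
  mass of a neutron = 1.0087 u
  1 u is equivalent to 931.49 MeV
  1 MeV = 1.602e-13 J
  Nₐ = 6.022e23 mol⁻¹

The nucleus contains 37 protons and 85 − 37 = 48 neutrons.
Σm = 37·m_p + 48·m_n = 37.2692305 + 48.4176 = 85.6868305 u
Mass defect Δm = 85.6868305 − 84.89149 = 0.7953405 u
Binding energy = Δm·c² = 0.7953405 × 931.49 MeV/u = 740.852 MeV
Per nucleus in joules: 740.852 MeV × 1.602e-13 J/MeV = 1.1868e-10 J
Per mole: 1.1868e-10 J × 6.022e23 mol⁻¹ = 7.1469e+13 J/mol

7.15e+10 kJ/mol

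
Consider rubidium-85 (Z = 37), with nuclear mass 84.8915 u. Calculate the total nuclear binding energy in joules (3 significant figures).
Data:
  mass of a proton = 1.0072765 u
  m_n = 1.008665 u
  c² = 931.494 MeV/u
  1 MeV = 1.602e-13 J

With 37 protons and 48 neutrons (A = 85):
Mass of separated nucleons = 37(1.0072765) + 48(1.008665) = 37.2692305 + 48.415920 = 85.6851505 u
Mass defect Δm = 85.6851505 − 84.8915 = 0.7936505 u
E_B = 0.7936505 × 931.494 = 739.281 MeV
In joules: 739.281 MeV × 1.602e-13 J/MeV = 1.1843e-10 J

1.18e-10 J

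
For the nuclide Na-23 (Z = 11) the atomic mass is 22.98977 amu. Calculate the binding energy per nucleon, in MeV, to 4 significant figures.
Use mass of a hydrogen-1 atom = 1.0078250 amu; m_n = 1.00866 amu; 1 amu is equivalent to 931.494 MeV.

8.109 MeV/nucleon

The nucleus contains 11 protons and 23 − 11 = 12 neutrons.
Mass of separated nucleons = 11(1.0078250) + 12(1.00866) = 11.0860750 + 12.10392 = 23.1899950 amu
The mass defect is 23.1899950 − 22.98977 = 0.2002250 amu.
Converting to energy: 0.2002250 amu × 931.494 MeV/amu = 186.508 MeV
BE/A = 186.508 MeV / 23 = 8.109 MeV/nucleon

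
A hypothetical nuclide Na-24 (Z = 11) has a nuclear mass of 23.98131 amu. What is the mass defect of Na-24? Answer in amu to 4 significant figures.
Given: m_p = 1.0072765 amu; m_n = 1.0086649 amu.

With 11 protons and 13 neutrons (A = 24):
Mass of separated nucleons = 11(1.0072765) + 13(1.0086649) = 11.0800415 + 13.1126437 = 24.1926852 amu
Mass defect Δm = 24.1926852 − 23.98131 = 0.2113752 amu

0.2114 amu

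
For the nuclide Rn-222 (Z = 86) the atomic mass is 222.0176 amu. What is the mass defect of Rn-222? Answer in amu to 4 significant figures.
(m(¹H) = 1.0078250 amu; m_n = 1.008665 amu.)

Z = 86, so N = A − Z = 222 − 86 = 136.
Total constituent mass: 86 × 1.0078250 + 136 × 1.008665 = 223.8513900 amu
The mass defect is 223.8513900 − 222.0176 = 1.8337900 amu.

1.834 amu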